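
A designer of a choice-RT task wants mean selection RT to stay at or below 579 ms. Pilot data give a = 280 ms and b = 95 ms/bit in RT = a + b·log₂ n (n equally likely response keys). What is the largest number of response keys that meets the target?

95·log₂ n ≤ 579 − 280 = 299, giving log₂ n ≤ 3.1474 and n ≤ 8.860. The largest whole number is 8.

8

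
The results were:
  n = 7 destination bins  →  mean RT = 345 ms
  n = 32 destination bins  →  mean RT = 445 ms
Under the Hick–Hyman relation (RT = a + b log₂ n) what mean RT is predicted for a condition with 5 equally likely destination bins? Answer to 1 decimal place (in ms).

Fit slope and intercept:
  b = (445 − 345) / (log₂ 32 − log₂ 7) = 100 / (5 − 2.8074) = 45.607 ms/bit
  a = 345 − 45.607 × 2.8074 = 216.965 ms
Then RT(5) = 216.965 + 45.607 × log₂ 5 = 216.965 + 45.607 × 2.3219 ≈ 322.861 ms.

322.9 ms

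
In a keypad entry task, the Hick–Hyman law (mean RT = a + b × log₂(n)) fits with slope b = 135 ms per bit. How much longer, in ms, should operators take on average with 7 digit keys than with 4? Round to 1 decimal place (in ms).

Only the slope matters, since a is common to both: ΔRT = b·log₂(n₂/n₁).
log₂(7) − log₂(4) = 2.8074 − 2 = 0.8074.
ΔRT = 135 × 0.8074 = 108.993 ms.

109.0 ms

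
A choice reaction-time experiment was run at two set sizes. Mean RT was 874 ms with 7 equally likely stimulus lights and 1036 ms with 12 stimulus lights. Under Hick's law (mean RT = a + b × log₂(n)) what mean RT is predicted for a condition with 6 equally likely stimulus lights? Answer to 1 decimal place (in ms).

827.7 ms

With log₂ n on the abscissa the relation is linear; from the two conditions:
  b = (1036 − 874) / (log₂ 12 − log₂ 7) = 162 / (3.5850 − 2.8074) = 208.331 ms/bit
  a = 874 − 208.331 × 2.8074 = 289.140 ms
Then RT(6) = 289.140 + 208.331 × log₂ 6 = 289.140 + 208.331 × 2.5850 ≈ 827.669 ms.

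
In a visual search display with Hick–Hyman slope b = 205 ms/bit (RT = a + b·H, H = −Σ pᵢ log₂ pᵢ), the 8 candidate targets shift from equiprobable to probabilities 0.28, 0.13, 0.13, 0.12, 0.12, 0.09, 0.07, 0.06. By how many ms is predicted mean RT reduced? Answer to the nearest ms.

33 ms

Equiprobable entropy H₀ = log₂ 8 = 3.0000 bits.
Skewed entropy H = −Σ pᵢ log₂ pᵢ = 2.8384 bits.
ΔRT = b·(H₀ − H) = 205 × 0.1616 = 33.13 ms.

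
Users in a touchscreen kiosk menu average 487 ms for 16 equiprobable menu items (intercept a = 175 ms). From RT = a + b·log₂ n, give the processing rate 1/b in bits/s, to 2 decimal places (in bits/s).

12.82 bits/s

Choice component = 487 − 175 = 312 ms over log₂(16) = 4 bits.
b = 312 / 4 = 78.000 ms/bit, so 1/b = 12.821 bits/s.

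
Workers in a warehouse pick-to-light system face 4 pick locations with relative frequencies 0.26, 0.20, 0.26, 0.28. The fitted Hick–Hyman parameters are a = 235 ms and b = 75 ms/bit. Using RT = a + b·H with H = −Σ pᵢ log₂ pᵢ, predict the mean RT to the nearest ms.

384 ms

Entropy contributions −pᵢ log₂ pᵢ: 0.5053, 0.4644, 0.5053, 0.5142; sum H = 1.9892 bits.
RT = a + bH = 235 + 75·1.9892 = 384.19 ms.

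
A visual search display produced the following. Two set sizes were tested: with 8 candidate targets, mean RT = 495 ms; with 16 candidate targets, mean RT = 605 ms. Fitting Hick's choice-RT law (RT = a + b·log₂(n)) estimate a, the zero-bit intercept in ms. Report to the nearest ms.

The slope on a log₂ axis is (605 − 495) / (4 − 3) = 110 ms/bit.
a = RT₁ − b·log₂ n₁ = 495 − 110 × 3 = 165.000 ms.

165 ms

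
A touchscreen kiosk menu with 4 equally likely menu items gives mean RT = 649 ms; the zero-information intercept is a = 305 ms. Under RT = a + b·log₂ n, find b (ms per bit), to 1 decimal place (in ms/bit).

b = (649 − 305) / log₂(4) = 344 / 2 = 172.000 ms/bit.

172.0 ms/bit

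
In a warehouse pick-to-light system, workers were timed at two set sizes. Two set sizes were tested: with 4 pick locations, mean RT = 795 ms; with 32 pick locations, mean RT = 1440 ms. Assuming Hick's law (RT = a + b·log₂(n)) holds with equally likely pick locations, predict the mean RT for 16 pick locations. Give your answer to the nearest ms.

1225 ms

RT is linear in log₂ n, so two points fix the line:
  b = (1440 − 795) / (log₂ 32 − log₂ 4) = 645 / (5 − 2) = 215 ms/bit
  a = 795 − 215 × 2 = 365 ms
Then RT(16) = 365 + 215 × log₂ 16 = 365 + 215 × 4 ≈ 1225.000 ms.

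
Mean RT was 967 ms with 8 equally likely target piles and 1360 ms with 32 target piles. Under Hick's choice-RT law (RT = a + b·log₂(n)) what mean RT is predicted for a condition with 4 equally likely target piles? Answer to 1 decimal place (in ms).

770.5 ms

Solve the two-equation system in a and b:
  b = (1360 − 967) / (log₂ 32 − log₂ 8) = 393 / (5 − 3) = 196.500 ms/bit
  a = 967 − 196.500 × 3 = 377.500 ms
Then RT(4) = 377.500 + 196.500 × log₂ 4 = 377.500 + 196.500 × 2 ≈ 770.500 ms.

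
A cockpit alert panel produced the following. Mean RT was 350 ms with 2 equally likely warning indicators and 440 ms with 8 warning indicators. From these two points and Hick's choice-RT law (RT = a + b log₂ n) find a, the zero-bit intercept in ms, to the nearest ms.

305 ms

b = (RT₂ − RT₁)/(log₂ n₂ − log₂ n₁) = (440 − 350)/(3 − 1) = 45 ms/bit.
a = RT₁ − b·log₂ n₁ = 350 − 45 × 1 = 305.000 ms.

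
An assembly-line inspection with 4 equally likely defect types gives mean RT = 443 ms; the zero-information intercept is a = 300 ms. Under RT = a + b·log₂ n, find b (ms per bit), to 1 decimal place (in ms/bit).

71.5 ms/bit

b = (443 − 300) / log₂(4) = 143 / 2 = 71.500 ms/bit.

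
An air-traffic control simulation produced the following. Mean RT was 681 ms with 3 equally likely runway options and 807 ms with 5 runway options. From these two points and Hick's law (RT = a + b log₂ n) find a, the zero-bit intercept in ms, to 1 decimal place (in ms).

The slope on a log₂ axis is (807 − 681) / (2.3219 − 1.5850) = 170.971 ms/bit.
Intercept: a = 681 − 170.971·log₂(3) = 410.017 ms.

410.0 ms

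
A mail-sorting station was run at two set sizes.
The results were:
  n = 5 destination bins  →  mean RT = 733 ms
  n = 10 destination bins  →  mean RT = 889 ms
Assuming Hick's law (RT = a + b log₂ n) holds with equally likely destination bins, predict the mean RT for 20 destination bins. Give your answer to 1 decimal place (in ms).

1045.0 ms

RT is linear in log₂ n, so two points fix the line:
  b = (889 − 733) / (log₂ 10 − log₂ 5) = 156 / (3.3219 − 2.3219) = 156.000 ms/bit
  a = 733 − 156.000 × 2.3219 = 370.779 ms
Then RT(20) = 370.779 + 156.000 × log₂ 20 = 370.779 + 156.000 × 4.3219 ≈ 1045.000 ms.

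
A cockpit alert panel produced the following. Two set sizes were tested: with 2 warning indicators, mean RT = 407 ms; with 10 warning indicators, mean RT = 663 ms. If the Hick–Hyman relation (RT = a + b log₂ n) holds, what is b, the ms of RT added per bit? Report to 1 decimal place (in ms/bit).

b = (RT₂ − RT₁)/(log₂ n₂ − log₂ n₁) = (663 − 407)/(3.3219 − 1) = 110.253 ms/bit.

110.3 ms/bit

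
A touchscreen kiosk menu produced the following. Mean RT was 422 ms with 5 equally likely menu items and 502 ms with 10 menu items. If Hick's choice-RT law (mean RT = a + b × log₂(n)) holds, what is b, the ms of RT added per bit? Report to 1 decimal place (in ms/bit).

The slope on a log₂ axis is (502 − 422) / (3.3219 − 2.3219) = 80.000 ms/bit.

80.0 ms/bit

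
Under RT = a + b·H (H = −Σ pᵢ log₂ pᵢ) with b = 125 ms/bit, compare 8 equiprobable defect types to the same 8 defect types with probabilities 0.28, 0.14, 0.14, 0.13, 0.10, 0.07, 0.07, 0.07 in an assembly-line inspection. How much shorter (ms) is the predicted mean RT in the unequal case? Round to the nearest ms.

The RT saving is b·ΔH. Equiprobable H₀ = log₂(8) = 3.0000 bits; with the given probabilities H = 2.8289 bits.
b·(H₀ − H) = 125 × (3.0000 − 2.8289) = 21.38 ms.

21 ms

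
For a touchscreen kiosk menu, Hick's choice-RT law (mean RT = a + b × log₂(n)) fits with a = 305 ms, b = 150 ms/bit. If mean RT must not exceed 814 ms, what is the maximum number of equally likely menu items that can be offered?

10

150·log₂ n ≤ 814 − 305 = 509, giving log₂ n ≤ 3.3933 and n ≤ 10.507. The largest whole number is 10.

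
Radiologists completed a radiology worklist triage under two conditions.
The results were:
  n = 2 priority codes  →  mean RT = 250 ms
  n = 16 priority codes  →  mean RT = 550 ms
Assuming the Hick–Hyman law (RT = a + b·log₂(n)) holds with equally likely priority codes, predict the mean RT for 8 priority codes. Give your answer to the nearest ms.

Solve the two-equation system in a and b:
  b = (550 − 250) / (log₂ 16 − log₂ 2) = 300 / (4 − 1) = 100 ms/bit
  a = 250 − 100 × 1 = 150 ms
Then RT(8) = 150 + 100 × log₂ 8 = 150 + 100 × 3 ≈ 450.000 ms.

450 ms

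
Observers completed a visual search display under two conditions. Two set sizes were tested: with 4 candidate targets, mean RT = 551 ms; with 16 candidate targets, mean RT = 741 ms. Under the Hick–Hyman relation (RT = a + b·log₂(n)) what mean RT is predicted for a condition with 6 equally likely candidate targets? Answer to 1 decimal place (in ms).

606.6 ms

With log₂ n on the abscissa the relation is linear; from the two conditions:
  b = (741 − 551) / (log₂ 16 − log₂ 4) = 190 / (4 − 2) = 95.000 ms/bit
  a = 551 − 95.000 × 2 = 361.000 ms
Then RT(6) = 361.000 + 95.000 × log₂ 6 = 361.000 + 95.000 × 2.5850 ≈ 606.571 ms.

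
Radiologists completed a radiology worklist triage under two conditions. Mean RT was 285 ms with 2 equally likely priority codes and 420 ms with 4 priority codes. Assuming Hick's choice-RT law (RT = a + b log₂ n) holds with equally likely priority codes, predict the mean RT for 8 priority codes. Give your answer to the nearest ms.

555 ms

RT is linear in log₂ n, so two points fix the line:
  b = (420 − 285) / (log₂ 4 − log₂ 2) = 135 / (2 − 1) = 135 ms/bit
  a = 285 − 135 × 1 = 150 ms
Then RT(8) = 150 + 135 × log₂ 8 = 150 + 135 × 3 ≈ 555.000 ms.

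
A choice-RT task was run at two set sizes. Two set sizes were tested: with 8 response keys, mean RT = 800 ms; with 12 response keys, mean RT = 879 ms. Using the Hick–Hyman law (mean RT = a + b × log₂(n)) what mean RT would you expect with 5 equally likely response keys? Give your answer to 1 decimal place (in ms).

With log₂ n on the abscissa the relation is linear; from the two conditions:
  b = (879 − 800) / (log₂ 12 − log₂ 8) = 79 / (3.5850 − 3) = 135.051 ms/bit
  a = 800 − 135.051 × 3 = 394.846 ms
Then RT(5) = 394.846 + 135.051 × log₂ 5 = 394.846 + 135.051 × 2.3219 ≈ 708.425 ms.

708.4 ms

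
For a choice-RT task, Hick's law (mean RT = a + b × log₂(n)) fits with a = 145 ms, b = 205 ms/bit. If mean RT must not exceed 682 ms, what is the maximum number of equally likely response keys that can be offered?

Information budget: (682 − 145)/205 = 2.6195 bits, so n ≤ 2^2.6195 = 6.145 → at most 6.

6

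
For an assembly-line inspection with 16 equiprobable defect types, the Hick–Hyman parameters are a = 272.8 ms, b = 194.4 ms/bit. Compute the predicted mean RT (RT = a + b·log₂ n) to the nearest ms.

1050 ms

log₂(16) = 4 bits, so RT = 272.8 + 194.4 × 4 ≈ 1050.400 ms.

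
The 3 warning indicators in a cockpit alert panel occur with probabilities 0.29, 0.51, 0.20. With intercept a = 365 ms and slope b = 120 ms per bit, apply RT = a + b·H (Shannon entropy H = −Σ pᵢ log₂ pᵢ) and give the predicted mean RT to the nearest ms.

Entropy contributions −pᵢ log₂ pᵢ: 0.5179, 0.4954, 0.4644; sum H = 1.4777 bits.
RT = a + bH = 365 + 120·1.4777 = 542.33 ms.

542 ms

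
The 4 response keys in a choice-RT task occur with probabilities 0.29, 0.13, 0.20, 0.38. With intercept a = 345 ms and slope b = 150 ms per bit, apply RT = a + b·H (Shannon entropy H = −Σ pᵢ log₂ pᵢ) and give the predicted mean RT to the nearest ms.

H = 0.29·log₂(1/0.29) + 0.13·log₂(1/0.13) + 0.20·log₂(1/0.20) + 0.38·log₂(1/0.38) = 1.8954 bits.
RT = 345 + 150 × 1.8954 = 629.31 ms.

629 ms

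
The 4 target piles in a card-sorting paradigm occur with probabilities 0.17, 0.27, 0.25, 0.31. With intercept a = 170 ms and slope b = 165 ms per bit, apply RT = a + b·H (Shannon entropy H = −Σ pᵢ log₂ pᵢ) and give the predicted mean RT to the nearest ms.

495 ms

H = 0.17·log₂(1/0.17) + 0.27·log₂(1/0.27) + 0.25·log₂(1/0.25) + 0.31·log₂(1/0.31) = 1.9684 bits.
RT = 170 + 165 × 1.9684 = 494.79 ms.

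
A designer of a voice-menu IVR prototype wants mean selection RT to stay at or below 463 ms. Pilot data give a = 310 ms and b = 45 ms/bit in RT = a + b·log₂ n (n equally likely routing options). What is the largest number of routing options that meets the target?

10

Set 310 + 45·log₂ n ≤ 463 → log₂ n ≤ (463 − 310)/45 = 3.4000.
So n ≤ 2^3.4000 = 10.556; the largest integer n is 10.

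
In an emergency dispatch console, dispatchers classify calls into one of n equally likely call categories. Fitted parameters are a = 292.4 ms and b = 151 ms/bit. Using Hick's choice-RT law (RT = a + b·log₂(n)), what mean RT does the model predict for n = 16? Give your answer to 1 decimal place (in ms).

log₂(16) = 4 bits, so RT = 292.4 + 151 × 4 ≈ 896.400 ms.

896.4 ms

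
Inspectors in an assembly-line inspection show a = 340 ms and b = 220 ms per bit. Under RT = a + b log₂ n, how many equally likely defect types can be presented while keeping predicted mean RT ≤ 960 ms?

220·log₂ n ≤ 960 − 340 = 620, giving log₂ n ≤ 2.8182 and n ≤ 7.053. The largest whole number is 7.

7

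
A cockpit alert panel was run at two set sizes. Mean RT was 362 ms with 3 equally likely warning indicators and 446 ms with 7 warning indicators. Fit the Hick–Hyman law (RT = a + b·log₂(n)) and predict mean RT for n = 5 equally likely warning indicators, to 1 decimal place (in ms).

412.6 ms

RT is linear in log₂ n, so two points fix the line:
  b = (446 − 362) / (log₂ 7 − log₂ 3) = 84 / (2.8074 − 1.5850) = 68.718 ms/bit
  a = 362 − 68.718 × 1.5850 = 253.085 ms
Then RT(5) = 253.085 + 68.718 × log₂ 5 = 253.085 + 68.718 × 2.3219 ≈ 412.643 ms.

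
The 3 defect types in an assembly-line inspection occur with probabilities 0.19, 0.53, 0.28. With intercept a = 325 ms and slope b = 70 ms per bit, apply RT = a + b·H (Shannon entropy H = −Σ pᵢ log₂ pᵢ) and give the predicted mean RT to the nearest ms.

Entropy contributions −pᵢ log₂ pᵢ: 0.4552, 0.4854, 0.5142; sum H = 1.4549 bits.
RT = a + bH = 325 + 70·1.4549 = 426.84 ms.

427 ms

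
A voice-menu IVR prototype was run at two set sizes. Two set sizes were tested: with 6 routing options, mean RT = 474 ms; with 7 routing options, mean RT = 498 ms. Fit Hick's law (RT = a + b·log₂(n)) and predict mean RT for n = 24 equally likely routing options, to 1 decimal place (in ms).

With log₂ n on the abscissa the relation is linear; from the two conditions:
  b = (498 − 474) / (log₂ 7 − log₂ 6) = 24 / (2.8074 − 2.5850) = 107.917 ms/bit
  a = 474 − 107.917 × 2.5850 = 195.038 ms
Then RT(24) = 195.038 + 107.917 × log₂ 24 = 195.038 + 107.917 × 4.5850 ≈ 689.835 ms.

689.8 ms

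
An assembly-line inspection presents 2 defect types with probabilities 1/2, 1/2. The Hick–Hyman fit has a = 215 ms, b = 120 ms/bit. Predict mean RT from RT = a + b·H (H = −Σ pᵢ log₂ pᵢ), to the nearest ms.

H = −Σ pᵢ log₂ pᵢ = 0.5·1 + 0.5·1 = 1.000 bits.
RT = 215 + 120 × 1.000 = 335.00 ms.

335 ms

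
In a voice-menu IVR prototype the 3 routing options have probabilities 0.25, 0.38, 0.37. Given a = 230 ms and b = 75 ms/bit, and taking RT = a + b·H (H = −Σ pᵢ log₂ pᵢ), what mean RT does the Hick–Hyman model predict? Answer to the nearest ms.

347 ms

Entropy contributions −pᵢ log₂ pᵢ: 0.5000, 0.5305, 0.5307; sum H = 1.5612 bits.
RT = a + bH = 230 + 75·1.5612 = 347.09 ms.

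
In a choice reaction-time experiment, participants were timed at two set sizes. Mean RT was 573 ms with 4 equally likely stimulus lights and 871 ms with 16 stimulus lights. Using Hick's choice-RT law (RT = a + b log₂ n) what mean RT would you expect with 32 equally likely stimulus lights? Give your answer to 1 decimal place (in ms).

1020.0 ms

RT is linear in log₂ n, so two points fix the line:
  b = (871 − 573) / (log₂ 16 − log₂ 4) = 298 / (4 − 2) = 149.000 ms/bit
  a = 573 − 149.000 × 2 = 275.000 ms
Then RT(32) = 275.000 + 149.000 × log₂ 32 = 275.000 + 149.000 × 5 ≈ 1020.000 ms.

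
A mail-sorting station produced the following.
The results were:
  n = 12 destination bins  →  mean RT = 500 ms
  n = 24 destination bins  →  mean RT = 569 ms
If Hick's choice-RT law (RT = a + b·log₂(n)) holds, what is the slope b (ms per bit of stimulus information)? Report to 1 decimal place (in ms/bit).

69.0 ms/bit

Slope: b = (569 − 500) / (log₂ 24 − log₂ 12) = 69/1.0000 = 69.000 ms/bit.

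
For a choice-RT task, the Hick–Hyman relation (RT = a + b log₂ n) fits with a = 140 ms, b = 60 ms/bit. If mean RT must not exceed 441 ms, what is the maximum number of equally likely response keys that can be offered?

60·log₂ n ≤ 441 − 140 = 301, giving log₂ n ≤ 5.0167 and n ≤ 32.372. The largest whole number is 32.

32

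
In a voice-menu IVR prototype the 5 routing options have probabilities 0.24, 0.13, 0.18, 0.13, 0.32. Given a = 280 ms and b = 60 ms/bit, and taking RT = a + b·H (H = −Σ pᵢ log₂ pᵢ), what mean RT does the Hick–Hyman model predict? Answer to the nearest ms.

414 ms

Entropy contributions −pᵢ log₂ pᵢ: 0.4941, 0.3826, 0.4453, 0.3826, 0.5260; sum H = 2.2308 bits.
RT = a + bH = 280 + 60·2.2308 = 413.85 ms.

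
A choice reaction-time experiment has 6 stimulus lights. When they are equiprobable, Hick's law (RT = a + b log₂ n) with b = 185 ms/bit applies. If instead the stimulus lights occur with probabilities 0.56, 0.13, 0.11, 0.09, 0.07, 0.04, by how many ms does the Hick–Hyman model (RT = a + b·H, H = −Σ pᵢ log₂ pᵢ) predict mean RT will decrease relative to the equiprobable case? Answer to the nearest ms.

114 ms

Equiprobable entropy H₀ = log₂ 6 = 2.5850 bits.
Skewed entropy H = −Σ pᵢ log₂ pᵢ = 1.9683 bits.
ΔRT = b·(H₀ − H) = 185 × 0.6166 = 114.08 ms.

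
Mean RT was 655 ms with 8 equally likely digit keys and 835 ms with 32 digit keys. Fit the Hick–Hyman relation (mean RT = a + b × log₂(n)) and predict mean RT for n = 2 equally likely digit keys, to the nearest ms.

475 ms

Solve the two-equation system in a and b:
  b = (835 − 655) / (log₂ 32 − log₂ 8) = 180 / (5 − 3) = 90 ms/bit
  a = 655 − 90 × 3 = 385 ms
Then RT(2) = 385 + 90 × log₂ 2 = 385 + 90 × 1 ≈ 475.000 ms.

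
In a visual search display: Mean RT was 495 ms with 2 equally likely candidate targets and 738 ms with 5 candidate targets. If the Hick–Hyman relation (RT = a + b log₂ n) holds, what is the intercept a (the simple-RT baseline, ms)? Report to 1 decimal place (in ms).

b = (RT₂ − RT₁)/(log₂ n₂ − log₂ n₁) = (738 − 495)/(2.3219 − 1) = 183.822 ms/bit.
a = RT₁ − b·log₂ n₁ = 495 − 183.822 × 1 = 311.178 ms.

311.2 ms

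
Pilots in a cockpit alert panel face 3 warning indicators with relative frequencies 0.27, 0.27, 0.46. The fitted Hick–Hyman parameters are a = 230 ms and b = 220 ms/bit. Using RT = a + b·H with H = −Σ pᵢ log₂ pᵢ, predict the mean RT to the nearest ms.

568 ms

H = 0.27·log₂(1/0.27) + 0.27·log₂(1/0.27) + 0.46·log₂(1/0.46) = 1.5354 bits.
RT = 230 + 220 × 1.5354 = 567.78 ms.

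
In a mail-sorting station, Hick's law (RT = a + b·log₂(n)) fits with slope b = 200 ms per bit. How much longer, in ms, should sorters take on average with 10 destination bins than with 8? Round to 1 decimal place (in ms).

Only the slope matters, since a is common to both: ΔRT = b·log₂(n₂/n₁).
log₂(10) − log₂(8) = 3.3219 − 3 = 0.3219.
ΔRT = 200 × 0.3219 = 64.386 ms.

64.4 ms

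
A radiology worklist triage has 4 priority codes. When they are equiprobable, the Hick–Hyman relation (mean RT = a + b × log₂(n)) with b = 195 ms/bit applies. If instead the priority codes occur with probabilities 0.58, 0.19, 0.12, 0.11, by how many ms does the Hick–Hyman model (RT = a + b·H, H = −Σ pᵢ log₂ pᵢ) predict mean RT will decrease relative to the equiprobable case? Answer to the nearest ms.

The RT saving is b·ΔH. Equiprobable H₀ = log₂(4) = 2.0000 bits; with the given probabilities H = 1.6284 bits.
b·(H₀ − H) = 195 × (2.0000 − 1.6284) = 72.46 ms.

72 ms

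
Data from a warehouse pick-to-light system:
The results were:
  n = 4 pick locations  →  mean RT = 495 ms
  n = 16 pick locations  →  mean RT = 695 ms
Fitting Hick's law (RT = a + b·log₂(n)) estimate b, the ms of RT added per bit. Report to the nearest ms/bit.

100 ms/bit

b = (RT₂ − RT₁)/(log₂ n₂ − log₂ n₁) = (695 − 495)/(4 − 2) = 100 ms/bit.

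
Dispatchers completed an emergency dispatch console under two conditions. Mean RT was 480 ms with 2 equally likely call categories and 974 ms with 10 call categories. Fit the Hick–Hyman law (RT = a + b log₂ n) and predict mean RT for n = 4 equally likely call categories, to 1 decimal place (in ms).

692.8 ms

Solve the two-equation system in a and b:
  b = (974 − 480) / (log₂ 10 − log₂ 2) = 494 / (3.3219 − 1) = 212.754 ms/bit
  a = 480 − 212.754 × 1 = 267.246 ms
Then RT(4) = 267.246 + 212.754 × log₂ 4 = 267.246 + 212.754 × 2 ≈ 692.754 ms.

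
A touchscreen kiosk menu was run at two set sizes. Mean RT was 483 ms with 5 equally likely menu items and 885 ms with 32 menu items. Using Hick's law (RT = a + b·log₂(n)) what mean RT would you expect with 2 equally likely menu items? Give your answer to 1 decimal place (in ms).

RT is linear in log₂ n, so two points fix the line:
  b = (885 − 483) / (log₂ 32 − log₂ 5) = 402 / (5 − 2.3219) = 150.108 ms/bit
  a = 483 − 150.108 × 2.3219 = 134.460 ms
Then RT(2) = 134.460 + 150.108 × log₂ 2 = 134.460 + 150.108 × 1 ≈ 284.568 ms.

284.6 ms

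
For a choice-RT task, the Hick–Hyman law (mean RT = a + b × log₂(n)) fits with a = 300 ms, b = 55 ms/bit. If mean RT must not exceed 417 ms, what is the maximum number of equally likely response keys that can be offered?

Information budget: (417 − 300)/55 = 2.1273 bits, so n ≤ 2^2.1273 = 4.369 → at most 4.

4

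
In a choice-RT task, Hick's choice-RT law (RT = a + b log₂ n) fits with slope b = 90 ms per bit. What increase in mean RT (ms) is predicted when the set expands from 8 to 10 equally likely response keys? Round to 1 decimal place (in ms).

29.0 ms

The intercept a cancels: ΔRT = b·(log₂ n₂ − log₂ n₁) = b·log₂(n₂/n₁).
log₂(10) − log₂(8) = 3.3219 − 3 = 0.3219.
ΔRT = 90 × 0.3219 = 28.974 ms.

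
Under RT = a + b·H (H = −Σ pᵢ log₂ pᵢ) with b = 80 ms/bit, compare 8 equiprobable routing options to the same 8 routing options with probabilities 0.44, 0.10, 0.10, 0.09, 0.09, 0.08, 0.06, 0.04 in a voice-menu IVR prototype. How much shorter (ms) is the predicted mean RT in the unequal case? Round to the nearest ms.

Equiprobable entropy H₀ = log₂ 8 = 3.0000 bits.
Skewed entropy H = −Σ pᵢ log₂ pᵢ = 2.5316 bits.
ΔRT = b·(H₀ − H) = 80 × 0.4684 = 37.47 ms.

37 ms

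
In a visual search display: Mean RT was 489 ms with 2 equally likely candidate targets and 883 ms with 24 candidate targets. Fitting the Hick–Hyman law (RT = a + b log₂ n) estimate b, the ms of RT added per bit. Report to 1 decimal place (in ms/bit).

Slope: b = (883 − 489) / (log₂ 24 − log₂ 2) = 394/3.5850 = 109.904 ms/bit.

109.9 ms/bit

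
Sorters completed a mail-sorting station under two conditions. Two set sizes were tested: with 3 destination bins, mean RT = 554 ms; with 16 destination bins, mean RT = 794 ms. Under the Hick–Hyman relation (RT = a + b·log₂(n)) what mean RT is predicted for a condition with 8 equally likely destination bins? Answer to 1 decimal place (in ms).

694.6 ms

Fit slope and intercept:
  b = (794 − 554) / (log₂ 16 − log₂ 3) = 240 / (4 − 1.5850) = 99.377 ms/bit
  a = 554 − 99.377 × 1.5850 = 396.491 ms
Then RT(8) = 396.491 + 99.377 × log₂ 8 = 396.491 + 99.377 × 3 ≈ 694.623 ms.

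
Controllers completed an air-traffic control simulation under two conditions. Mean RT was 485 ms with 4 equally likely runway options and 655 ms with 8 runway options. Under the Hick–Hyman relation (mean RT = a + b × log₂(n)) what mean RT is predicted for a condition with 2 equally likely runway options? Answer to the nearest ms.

315 ms

With log₂ n on the abscissa the relation is linear; from the two conditions:
  b = (655 − 485) / (log₂ 8 − log₂ 4) = 170 / (3 − 2) = 170 ms/bit
  a = 485 − 170 × 2 = 145 ms
Then RT(2) = 145 + 170 × log₂ 2 = 145 + 170 × 1 ≈ 315.000 ms.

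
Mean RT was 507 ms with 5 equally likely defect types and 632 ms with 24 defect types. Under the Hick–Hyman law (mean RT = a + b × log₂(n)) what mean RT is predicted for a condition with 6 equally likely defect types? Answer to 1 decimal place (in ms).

Solve the two-equation system in a and b:
  b = (632 − 507) / (log₂ 24 − log₂ 5) = 125 / (4.5850 − 2.3219) = 55.236 ms/bit
  a = 507 − 55.236 × 2.3219 = 378.747 ms
Then RT(6) = 378.747 + 55.236 × log₂ 6 = 378.747 + 55.236 × 2.5850 ≈ 521.529 ms.

521.5 ms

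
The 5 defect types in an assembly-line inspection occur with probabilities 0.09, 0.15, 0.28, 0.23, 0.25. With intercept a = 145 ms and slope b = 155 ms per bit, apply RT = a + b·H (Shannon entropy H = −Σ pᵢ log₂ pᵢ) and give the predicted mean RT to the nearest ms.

Entropy contributions −pᵢ log₂ pᵢ: 0.3127, 0.4105, 0.5142, 0.4877, 0.5000; sum H = 2.2251 bits.
RT = a + bH = 145 + 155·2.2251 = 489.89 ms.

490 ms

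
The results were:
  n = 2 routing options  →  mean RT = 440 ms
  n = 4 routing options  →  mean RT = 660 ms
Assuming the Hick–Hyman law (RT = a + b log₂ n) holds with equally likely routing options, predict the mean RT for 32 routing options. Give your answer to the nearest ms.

With log₂ n on the abscissa the relation is linear; from the two conditions:
  b = (660 − 440) / (log₂ 4 − log₂ 2) = 220 / (2 − 1) = 220 ms/bit
  a = 440 − 220 × 1 = 220 ms
Then RT(32) = 220 + 220 × log₂ 32 = 220 + 220 × 5 ≈ 1320.000 ms.

1320 ms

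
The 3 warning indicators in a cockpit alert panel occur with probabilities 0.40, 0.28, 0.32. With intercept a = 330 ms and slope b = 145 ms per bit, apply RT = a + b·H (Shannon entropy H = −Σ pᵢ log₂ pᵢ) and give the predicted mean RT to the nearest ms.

558 ms

Entropy contributions −pᵢ log₂ pᵢ: 0.5288, 0.5142, 0.5260; sum H = 1.5690 bits.
RT = a + bH = 330 + 145·1.5690 = 557.51 ms.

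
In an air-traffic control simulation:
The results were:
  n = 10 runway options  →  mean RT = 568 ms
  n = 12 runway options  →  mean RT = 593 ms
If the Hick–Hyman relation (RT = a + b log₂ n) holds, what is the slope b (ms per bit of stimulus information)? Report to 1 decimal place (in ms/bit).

95.0 ms/bit

b = (RT₂ − RT₁)/(log₂ n₂ − log₂ n₁) = (593 − 568)/(3.5850 − 3.3219) = 95.045 ms/bit.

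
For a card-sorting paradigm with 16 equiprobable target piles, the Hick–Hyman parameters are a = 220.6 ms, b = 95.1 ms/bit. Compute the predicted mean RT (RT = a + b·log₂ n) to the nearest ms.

601 ms

log₂(16) = 4 bits, so RT = 220.6 + 95.1 × 4 ≈ 601.000 ms.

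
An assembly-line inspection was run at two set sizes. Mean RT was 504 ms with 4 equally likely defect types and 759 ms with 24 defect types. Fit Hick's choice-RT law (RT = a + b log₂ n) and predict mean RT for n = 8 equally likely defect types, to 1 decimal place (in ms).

Fit slope and intercept:
  b = (759 − 504) / (log₂ 24 − log₂ 4) = 255 / (4.5850 − 2) = 98.647 ms/bit
  a = 504 − 98.647 × 2 = 306.705 ms
Then RT(8) = 306.705 + 98.647 × log₂ 8 = 306.705 + 98.647 × 3 ≈ 602.647 ms.

602.6 ms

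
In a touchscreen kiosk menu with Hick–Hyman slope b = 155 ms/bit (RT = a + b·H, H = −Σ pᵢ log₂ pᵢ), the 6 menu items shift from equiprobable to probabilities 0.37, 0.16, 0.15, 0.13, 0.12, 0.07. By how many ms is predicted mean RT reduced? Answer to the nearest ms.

Equiprobable entropy H₀ = log₂ 6 = 2.5850 bits.
Skewed entropy H = −Σ pᵢ log₂ pᵢ = 2.3826 bits.
ΔRT = b·(H₀ − H) = 155 × 0.2024 = 31.37 ms.

31 ms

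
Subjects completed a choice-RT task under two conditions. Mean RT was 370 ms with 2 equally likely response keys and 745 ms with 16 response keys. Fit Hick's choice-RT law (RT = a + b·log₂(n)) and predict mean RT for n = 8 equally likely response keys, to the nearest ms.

Solve the two-equation system in a and b:
  b = (745 − 370) / (log₂ 16 − log₂ 2) = 375 / (4 − 1) = 125 ms/bit
  a = 370 − 125 × 1 = 245 ms
Then RT(8) = 245 + 125 × log₂ 8 = 245 + 125 × 3 ≈ 620.000 ms.

620 ms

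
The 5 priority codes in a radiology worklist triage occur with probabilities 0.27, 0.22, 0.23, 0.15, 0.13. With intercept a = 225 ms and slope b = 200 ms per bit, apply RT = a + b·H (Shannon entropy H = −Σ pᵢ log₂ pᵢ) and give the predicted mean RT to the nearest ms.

H = 0.27·log₂(1/0.27) + 0.22·log₂(1/0.22) + 0.23·log₂(1/0.23) + 0.15·log₂(1/0.15) + 0.13·log₂(1/0.13) = 2.2715 bits.
RT = 225 + 200 × 2.2715 = 679.29 ms.

679 ms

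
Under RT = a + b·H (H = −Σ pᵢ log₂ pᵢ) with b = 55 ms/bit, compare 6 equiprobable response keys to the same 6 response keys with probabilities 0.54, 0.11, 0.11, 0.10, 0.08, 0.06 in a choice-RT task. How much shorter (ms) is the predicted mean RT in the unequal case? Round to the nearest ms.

30 ms

The RT saving is b·ΔH. Equiprobable H₀ = log₂(6) = 2.5850 bits; with the given probabilities H = 2.0479 bits.
b·(H₀ − H) = 55 × (2.5850 − 2.0479) = 29.54 ms.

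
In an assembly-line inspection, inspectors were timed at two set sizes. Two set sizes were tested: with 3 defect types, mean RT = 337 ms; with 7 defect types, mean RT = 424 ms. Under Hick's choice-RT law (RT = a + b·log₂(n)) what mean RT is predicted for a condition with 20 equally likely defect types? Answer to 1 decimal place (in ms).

Solve the two-equation system in a and b:
  b = (424 − 337) / (log₂ 7 − log₂ 3) = 87 / (2.8074 − 1.5850) = 71.172 ms/bit
  a = 337 − 71.172 × 1.5850 = 224.195 ms
Then RT(20) = 224.195 + 71.172 × log₂ 20 = 224.195 + 71.172 × 4.3219 ≈ 531.795 ms.

531.8 ms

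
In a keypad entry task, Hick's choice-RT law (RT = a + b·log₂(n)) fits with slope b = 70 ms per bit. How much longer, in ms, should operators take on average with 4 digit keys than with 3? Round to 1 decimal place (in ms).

29.1 ms

The intercept a cancels: ΔRT = b·(log₂ n₂ − log₂ n₁) = b·log₂(n₂/n₁).
log₂(4) − log₂(3) = 2 − 1.5850 = 0.4150.
ΔRT = 70 × 0.4150 = 29.053 ms.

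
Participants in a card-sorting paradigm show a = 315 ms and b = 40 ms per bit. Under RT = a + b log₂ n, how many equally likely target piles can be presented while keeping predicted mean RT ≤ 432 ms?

7

Set 315 + 40·log₂ n ≤ 432 → log₂ n ≤ (432 − 315)/40 = 2.9250.
So n ≤ 2^2.9250 = 7.595; the largest integer n is 7.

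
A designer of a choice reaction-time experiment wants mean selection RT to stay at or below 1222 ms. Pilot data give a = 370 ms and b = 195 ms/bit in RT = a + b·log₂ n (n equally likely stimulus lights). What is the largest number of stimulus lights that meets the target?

20

Information budget: (1222 − 370)/195 = 4.3692 bits, so n ≤ 2^4.3692 = 20.667 → at most 20.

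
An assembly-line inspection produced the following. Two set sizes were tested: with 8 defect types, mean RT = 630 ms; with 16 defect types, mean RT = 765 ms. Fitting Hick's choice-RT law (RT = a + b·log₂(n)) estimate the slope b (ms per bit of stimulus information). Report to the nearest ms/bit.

135 ms/bit

Slope: b = (765 − 630) / (log₂ 16 − log₂ 8) = 135/1.0000 = 135 ms/bit.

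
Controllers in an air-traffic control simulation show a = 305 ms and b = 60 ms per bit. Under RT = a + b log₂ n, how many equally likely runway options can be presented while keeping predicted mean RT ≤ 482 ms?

60·log₂ n ≤ 482 − 305 = 177, giving log₂ n ≤ 2.9500 and n ≤ 7.727. The largest whole number is 7.

7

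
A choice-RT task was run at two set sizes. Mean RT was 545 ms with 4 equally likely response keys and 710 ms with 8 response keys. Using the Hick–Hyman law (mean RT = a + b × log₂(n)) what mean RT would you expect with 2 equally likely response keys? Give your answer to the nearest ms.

380 ms

Fit slope and intercept:
  b = (710 − 545) / (log₂ 8 − log₂ 4) = 165 / (3 − 2) = 165 ms/bit
  a = 545 − 165 × 2 = 215 ms
Then RT(2) = 215 + 165 × log₂ 2 = 215 + 165 × 1 ≈ 380.000 ms.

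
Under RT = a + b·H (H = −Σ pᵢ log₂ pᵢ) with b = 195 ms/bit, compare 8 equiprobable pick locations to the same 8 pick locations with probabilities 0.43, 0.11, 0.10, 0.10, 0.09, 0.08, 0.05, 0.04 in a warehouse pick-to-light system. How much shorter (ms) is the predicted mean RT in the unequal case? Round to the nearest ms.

The RT saving is b·ΔH. Equiprobable H₀ = log₂(8) = 3.0000 bits; with the given probabilities H = 2.5442 bits.
b·(H₀ − H) = 195 × (3.0000 − 2.5442) = 88.87 ms.

89 ms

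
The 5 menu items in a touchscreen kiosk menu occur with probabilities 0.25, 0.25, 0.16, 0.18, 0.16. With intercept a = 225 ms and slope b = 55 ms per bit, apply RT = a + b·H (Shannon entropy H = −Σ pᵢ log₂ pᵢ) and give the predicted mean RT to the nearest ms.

H = 0.25·log₂(1/0.25) + 0.25·log₂(1/0.25) + 0.16·log₂(1/0.16) + 0.18·log₂(1/0.18) + 0.16·log₂(1/0.16) = 2.2913 bits.
RT = 225 + 55 × 2.2913 = 351.02 ms.

351 ms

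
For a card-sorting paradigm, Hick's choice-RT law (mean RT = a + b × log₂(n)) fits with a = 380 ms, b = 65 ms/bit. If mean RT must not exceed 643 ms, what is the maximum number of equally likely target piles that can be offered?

16

Information budget: (643 − 380)/65 = 4.0462 bits, so n ≤ 2^4.0462 = 16.520 → at most 16.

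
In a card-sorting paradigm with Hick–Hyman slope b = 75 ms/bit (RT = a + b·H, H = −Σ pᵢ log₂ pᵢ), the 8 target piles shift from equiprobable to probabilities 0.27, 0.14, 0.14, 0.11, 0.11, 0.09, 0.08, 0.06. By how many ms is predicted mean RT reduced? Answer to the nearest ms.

Equiprobable entropy H₀ = log₂ 8 = 3.0000 bits.
Skewed entropy H = −Σ pᵢ log₂ pᵢ = 2.8525 bits.
ΔRT = b·(H₀ − H) = 75 × 0.1475 = 11.06 ms.

11 ms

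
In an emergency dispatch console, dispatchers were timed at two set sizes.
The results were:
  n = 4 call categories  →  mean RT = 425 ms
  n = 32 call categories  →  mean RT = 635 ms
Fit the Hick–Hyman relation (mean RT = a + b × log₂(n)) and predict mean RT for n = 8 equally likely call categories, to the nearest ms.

Fit slope and intercept:
  b = (635 − 425) / (log₂ 32 − log₂ 4) = 210 / (5 − 2) = 70 ms/bit
  a = 425 − 70 × 2 = 285 ms
Then RT(8) = 285 + 70 × log₂ 8 = 285 + 70 × 3 ≈ 495.000 ms.

495 ms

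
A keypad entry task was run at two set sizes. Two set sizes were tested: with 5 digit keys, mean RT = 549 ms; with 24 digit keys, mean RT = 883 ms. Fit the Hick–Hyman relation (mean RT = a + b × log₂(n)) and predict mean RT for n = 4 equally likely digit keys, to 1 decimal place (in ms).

501.5 ms

With log₂ n on the abscissa the relation is linear; from the two conditions:
  b = (883 − 549) / (log₂ 24 − log₂ 5) = 334 / (4.5850 − 2.3219) = 147.589 ms/bit
  a = 549 − 147.589 × 2.3219 = 206.308 ms
Then RT(4) = 206.308 + 147.589 × log₂ 4 = 206.308 + 147.589 × 2 ≈ 501.487 ms.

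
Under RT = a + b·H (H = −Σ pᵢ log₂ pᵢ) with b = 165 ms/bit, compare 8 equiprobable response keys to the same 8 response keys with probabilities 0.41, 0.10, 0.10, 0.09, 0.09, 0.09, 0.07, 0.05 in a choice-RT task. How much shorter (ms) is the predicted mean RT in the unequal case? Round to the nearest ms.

The RT saving is b·ΔH. Equiprobable H₀ = log₂(8) = 3.0000 bits; with the given probabilities H = 2.6144 bits.
b·(H₀ − H) = 165 × (3.0000 − 2.6144) = 63.63 ms.

64 ms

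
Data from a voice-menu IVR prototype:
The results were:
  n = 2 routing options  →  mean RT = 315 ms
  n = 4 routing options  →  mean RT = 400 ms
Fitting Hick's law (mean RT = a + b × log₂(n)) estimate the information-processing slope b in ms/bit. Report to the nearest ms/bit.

85 ms/bit

Slope: b = (400 − 315) / (log₂ 4 − log₂ 2) = 85/1.0000 = 85 ms/bit.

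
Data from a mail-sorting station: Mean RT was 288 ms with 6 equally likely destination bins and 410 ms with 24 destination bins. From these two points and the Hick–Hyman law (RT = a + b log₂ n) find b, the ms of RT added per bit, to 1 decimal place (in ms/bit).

61.0 ms/bit

Slope: b = (410 − 288) / (log₂ 24 − log₂ 6) = 122/2.0000 = 61.000 ms/bit.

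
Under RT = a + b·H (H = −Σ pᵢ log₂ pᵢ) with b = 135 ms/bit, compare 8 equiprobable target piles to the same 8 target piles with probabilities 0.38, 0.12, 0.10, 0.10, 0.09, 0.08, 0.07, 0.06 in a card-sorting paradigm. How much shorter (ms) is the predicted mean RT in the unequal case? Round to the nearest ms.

43 ms

Equiprobable entropy H₀ = log₂ 8 = 3.0000 bits.
Skewed entropy H = −Σ pᵢ log₂ pᵢ = 2.6782 bits.
ΔRT = b·(H₀ − H) = 135 × 0.3218 = 43.45 ms.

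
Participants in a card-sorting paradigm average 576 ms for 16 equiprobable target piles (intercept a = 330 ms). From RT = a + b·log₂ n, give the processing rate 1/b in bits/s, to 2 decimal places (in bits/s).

16.26 bits/s

b = (576 − 330)/log₂ 16 = 246/4 = 61.500 ms per bit = 0.06150 s/bit; the reciprocal is 16.260 bits/s.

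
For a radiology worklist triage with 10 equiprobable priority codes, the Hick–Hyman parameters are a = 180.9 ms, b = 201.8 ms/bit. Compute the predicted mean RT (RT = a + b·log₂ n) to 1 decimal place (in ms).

log₂(10) = 3.3219 bits, so RT = 180.9 + 201.8 × 3.3219 ≈ 851.265 ms.

851.3 ms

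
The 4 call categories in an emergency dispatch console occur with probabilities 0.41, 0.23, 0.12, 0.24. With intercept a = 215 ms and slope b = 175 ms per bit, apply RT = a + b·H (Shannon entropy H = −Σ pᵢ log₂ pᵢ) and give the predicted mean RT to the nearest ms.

H = 0.41·log₂(1/0.41) + 0.23·log₂(1/0.23) + 0.12·log₂(1/0.12) + 0.24·log₂(1/0.24) = 1.8763 bits.
RT = 215 + 175 × 1.8763 = 543.34 ms.

543 ms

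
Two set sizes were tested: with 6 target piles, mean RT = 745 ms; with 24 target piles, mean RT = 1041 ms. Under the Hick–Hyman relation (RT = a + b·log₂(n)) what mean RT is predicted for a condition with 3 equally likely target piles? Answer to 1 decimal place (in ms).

With log₂ n on the abscissa the relation is linear; from the two conditions:
  b = (1041 − 745) / (log₂ 24 − log₂ 6) = 296 / (4.5850 − 2.5850) = 148.000 ms/bit
  a = 745 − 148.000 × 2.5850 = 362.426 ms
Then RT(3) = 362.426 + 148.000 × log₂ 3 = 362.426 + 148.000 × 1.5850 ≈ 597.000 ms.

597.0 ms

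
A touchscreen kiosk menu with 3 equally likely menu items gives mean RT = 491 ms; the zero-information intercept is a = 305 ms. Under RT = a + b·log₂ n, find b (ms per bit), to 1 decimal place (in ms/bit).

117.4 ms/bit

3 alternatives carry log₂ 3 = 1.5850 bits; the choice cost is 491 − 305 = 186 ms, so b = 186/1.5850 = 117.353 ms/bit.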